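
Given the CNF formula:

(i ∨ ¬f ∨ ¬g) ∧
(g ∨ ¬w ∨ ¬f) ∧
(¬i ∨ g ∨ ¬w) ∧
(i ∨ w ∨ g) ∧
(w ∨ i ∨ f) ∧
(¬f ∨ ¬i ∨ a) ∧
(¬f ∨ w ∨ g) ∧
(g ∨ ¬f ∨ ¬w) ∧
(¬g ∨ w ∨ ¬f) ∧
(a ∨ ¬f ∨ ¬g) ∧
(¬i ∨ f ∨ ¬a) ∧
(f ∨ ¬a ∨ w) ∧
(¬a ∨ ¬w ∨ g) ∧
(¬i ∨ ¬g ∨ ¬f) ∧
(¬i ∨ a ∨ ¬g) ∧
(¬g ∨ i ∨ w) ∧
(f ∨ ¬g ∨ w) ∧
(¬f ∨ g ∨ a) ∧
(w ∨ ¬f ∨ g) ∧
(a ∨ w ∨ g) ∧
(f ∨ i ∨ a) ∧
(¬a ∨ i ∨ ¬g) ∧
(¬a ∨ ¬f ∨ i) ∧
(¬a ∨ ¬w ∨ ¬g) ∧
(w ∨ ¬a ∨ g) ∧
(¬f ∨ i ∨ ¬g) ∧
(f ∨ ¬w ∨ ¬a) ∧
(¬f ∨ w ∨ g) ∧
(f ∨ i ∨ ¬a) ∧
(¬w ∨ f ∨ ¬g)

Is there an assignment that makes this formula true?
No

No, the formula is not satisfiable.

No assignment of truth values to the variables can make all 30 clauses true simultaneously.

The formula is UNSAT (unsatisfiable).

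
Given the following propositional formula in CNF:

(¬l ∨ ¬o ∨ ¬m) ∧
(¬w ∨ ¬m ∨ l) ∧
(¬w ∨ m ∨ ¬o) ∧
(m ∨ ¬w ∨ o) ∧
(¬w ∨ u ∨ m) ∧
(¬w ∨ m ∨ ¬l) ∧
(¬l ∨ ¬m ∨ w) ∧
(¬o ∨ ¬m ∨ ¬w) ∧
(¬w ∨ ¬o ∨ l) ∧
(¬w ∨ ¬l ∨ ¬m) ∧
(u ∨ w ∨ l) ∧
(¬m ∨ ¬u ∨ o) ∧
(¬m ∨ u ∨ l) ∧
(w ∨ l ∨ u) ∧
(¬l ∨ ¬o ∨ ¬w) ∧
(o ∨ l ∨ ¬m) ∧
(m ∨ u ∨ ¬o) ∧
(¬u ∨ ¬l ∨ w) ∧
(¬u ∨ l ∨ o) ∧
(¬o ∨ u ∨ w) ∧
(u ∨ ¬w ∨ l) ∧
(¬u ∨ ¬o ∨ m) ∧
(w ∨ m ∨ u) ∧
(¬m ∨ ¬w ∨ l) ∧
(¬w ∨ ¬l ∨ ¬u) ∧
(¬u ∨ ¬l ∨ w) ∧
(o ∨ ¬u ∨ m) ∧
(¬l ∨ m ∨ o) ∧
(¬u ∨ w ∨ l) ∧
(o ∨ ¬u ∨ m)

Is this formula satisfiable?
No

No, the formula is not satisfiable.

No assignment of truth values to the variables can make all 30 clauses true simultaneously.

The formula is UNSAT (unsatisfiable).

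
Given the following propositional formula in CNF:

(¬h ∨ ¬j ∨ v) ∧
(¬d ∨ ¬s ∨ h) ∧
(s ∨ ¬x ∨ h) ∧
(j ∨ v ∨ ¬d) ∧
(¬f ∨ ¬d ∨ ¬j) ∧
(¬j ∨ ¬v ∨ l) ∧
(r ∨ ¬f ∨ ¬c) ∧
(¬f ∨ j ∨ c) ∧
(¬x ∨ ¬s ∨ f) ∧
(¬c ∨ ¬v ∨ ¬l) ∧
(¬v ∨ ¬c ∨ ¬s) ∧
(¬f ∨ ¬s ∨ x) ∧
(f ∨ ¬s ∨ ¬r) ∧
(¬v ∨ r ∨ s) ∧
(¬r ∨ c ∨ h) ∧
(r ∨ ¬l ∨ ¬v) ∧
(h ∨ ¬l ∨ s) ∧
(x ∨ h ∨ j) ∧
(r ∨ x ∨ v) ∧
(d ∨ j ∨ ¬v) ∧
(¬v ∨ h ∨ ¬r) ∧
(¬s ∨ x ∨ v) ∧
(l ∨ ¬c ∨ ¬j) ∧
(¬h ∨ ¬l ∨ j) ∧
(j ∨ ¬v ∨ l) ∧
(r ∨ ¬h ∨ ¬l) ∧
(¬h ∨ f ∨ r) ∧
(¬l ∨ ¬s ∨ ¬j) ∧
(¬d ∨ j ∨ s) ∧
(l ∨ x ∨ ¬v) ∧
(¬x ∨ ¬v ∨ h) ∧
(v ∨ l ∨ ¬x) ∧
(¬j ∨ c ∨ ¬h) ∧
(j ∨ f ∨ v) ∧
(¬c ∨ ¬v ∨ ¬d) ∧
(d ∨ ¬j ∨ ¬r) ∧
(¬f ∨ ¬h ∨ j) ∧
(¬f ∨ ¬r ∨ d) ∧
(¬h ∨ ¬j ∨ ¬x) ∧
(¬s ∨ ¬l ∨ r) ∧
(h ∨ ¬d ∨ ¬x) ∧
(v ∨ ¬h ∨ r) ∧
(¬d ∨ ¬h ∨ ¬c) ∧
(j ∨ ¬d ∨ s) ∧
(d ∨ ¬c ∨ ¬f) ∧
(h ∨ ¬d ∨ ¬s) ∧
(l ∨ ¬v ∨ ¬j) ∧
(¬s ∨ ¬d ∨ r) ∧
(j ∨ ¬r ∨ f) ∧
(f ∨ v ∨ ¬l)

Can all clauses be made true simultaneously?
No

No, the formula is not satisfiable.

No assignment of truth values to the variables can make all 50 clauses true simultaneously.

The formula is UNSAT (unsatisfiable).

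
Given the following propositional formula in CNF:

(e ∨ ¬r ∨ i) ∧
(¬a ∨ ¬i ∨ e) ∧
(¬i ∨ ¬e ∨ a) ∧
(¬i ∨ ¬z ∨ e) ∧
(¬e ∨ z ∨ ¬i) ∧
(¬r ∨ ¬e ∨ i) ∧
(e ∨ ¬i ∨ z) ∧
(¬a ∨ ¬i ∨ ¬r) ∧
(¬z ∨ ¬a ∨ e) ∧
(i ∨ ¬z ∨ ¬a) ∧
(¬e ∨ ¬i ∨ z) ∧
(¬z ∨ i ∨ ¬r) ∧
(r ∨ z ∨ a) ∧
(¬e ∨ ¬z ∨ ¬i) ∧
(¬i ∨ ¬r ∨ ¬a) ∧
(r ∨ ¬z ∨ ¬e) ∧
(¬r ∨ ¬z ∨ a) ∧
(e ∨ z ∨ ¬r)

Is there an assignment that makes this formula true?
Yes

Yes, the formula is satisfiable.

One satisfying assignment is: e=False, z=False, i=False, r=False, a=True

Verification: With this assignment, all 18 clauses evaluate to true.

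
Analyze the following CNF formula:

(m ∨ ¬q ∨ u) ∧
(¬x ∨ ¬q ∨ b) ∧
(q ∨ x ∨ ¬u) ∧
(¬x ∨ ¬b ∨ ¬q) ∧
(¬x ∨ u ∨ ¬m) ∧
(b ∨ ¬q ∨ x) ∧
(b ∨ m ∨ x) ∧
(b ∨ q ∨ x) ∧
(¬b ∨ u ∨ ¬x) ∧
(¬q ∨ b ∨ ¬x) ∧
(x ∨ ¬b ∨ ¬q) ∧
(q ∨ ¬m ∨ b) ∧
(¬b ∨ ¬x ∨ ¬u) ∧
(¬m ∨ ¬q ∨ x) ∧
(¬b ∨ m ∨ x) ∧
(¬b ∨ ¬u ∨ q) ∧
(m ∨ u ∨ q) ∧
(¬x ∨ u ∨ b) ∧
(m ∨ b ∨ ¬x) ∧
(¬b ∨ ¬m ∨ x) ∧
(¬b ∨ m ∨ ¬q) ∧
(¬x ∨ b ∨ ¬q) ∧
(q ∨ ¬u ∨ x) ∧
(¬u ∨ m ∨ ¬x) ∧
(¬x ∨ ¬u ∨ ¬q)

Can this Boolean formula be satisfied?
No

No, the formula is not satisfiable.

No assignment of truth values to the variables can make all 25 clauses true simultaneously.

The formula is UNSAT (unsatisfiable).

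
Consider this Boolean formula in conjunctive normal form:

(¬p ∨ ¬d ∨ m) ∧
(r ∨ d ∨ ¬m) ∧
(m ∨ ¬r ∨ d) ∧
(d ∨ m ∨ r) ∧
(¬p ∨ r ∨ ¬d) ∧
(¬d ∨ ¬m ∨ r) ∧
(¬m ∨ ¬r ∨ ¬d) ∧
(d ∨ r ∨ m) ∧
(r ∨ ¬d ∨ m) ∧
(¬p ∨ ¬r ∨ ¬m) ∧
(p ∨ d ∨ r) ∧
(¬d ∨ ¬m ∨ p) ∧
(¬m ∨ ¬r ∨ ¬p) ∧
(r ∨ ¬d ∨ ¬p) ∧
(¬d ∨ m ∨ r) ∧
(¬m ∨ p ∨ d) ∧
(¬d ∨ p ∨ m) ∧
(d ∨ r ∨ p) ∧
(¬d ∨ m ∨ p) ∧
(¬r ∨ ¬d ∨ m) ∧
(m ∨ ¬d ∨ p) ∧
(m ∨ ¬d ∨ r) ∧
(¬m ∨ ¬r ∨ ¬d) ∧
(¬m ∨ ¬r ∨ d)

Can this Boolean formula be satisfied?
No

No, the formula is not satisfiable.

No assignment of truth values to the variables can make all 24 clauses true simultaneously.

The formula is UNSAT (unsatisfiable).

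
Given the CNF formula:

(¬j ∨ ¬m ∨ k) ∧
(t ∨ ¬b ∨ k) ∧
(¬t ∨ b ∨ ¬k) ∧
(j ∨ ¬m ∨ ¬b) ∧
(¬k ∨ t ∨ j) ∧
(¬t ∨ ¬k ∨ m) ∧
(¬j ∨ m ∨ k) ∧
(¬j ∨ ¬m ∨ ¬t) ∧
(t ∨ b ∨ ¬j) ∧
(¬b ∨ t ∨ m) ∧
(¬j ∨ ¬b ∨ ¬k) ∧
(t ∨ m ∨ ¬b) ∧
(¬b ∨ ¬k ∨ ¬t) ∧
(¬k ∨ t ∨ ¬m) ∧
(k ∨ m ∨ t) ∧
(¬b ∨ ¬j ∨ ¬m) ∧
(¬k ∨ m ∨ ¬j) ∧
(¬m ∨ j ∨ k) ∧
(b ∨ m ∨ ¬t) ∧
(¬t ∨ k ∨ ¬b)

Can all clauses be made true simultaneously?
No

No, the formula is not satisfiable.

No assignment of truth values to the variables can make all 20 clauses true simultaneously.

The formula is UNSAT (unsatisfiable).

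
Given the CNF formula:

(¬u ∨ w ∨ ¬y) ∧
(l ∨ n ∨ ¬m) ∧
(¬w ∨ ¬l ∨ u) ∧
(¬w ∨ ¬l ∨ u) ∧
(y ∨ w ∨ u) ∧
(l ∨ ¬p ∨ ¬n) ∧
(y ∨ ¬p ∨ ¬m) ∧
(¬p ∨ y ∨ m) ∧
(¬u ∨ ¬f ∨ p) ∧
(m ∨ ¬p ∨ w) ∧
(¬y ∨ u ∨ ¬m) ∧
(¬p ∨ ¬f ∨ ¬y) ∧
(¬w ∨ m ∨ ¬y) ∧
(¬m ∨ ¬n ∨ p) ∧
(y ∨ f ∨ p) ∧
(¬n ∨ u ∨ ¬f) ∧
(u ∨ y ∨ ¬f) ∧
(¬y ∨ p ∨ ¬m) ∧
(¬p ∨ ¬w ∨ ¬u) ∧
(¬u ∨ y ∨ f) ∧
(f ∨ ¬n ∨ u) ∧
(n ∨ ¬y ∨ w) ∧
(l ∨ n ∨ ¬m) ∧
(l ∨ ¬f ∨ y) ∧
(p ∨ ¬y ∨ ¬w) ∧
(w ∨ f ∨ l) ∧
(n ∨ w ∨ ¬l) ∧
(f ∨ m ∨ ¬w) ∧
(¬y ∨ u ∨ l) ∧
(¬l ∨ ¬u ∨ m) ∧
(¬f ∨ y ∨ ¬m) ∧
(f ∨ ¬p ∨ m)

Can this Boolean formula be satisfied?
No

No, the formula is not satisfiable.

No assignment of truth values to the variables can make all 32 clauses true simultaneously.

The formula is UNSAT (unsatisfiable).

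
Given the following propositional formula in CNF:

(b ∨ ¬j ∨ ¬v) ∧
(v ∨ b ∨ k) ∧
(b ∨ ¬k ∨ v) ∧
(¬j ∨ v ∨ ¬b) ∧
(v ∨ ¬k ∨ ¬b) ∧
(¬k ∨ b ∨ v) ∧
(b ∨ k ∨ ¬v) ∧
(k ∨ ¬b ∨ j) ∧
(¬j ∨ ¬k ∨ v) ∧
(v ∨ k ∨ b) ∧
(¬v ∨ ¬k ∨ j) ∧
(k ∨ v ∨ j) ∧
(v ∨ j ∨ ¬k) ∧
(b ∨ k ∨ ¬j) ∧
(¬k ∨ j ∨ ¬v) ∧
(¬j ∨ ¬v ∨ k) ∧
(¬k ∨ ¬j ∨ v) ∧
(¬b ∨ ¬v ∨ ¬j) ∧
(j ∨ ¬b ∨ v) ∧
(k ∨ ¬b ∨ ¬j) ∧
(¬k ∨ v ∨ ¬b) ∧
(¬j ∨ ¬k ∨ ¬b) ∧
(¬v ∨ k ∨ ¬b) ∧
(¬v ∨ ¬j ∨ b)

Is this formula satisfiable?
No

No, the formula is not satisfiable.

No assignment of truth values to the variables can make all 24 clauses true simultaneously.

The formula is UNSAT (unsatisfiable).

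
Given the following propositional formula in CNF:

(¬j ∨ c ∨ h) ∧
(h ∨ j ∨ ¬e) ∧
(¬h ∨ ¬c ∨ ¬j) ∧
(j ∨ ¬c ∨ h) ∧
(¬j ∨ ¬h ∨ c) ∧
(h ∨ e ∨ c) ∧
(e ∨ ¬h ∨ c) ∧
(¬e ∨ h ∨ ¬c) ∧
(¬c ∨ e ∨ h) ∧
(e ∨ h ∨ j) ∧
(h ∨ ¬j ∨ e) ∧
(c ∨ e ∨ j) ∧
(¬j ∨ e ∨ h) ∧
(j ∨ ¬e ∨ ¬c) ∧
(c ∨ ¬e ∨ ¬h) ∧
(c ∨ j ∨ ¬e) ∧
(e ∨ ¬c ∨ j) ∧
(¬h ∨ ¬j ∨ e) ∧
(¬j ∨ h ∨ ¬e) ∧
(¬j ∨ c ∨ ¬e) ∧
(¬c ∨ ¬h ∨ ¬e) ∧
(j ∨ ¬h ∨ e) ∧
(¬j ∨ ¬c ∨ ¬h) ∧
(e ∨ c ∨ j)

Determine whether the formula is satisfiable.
No

No, the formula is not satisfiable.

No assignment of truth values to the variables can make all 24 clauses true simultaneously.

The formula is UNSAT (unsatisfiable).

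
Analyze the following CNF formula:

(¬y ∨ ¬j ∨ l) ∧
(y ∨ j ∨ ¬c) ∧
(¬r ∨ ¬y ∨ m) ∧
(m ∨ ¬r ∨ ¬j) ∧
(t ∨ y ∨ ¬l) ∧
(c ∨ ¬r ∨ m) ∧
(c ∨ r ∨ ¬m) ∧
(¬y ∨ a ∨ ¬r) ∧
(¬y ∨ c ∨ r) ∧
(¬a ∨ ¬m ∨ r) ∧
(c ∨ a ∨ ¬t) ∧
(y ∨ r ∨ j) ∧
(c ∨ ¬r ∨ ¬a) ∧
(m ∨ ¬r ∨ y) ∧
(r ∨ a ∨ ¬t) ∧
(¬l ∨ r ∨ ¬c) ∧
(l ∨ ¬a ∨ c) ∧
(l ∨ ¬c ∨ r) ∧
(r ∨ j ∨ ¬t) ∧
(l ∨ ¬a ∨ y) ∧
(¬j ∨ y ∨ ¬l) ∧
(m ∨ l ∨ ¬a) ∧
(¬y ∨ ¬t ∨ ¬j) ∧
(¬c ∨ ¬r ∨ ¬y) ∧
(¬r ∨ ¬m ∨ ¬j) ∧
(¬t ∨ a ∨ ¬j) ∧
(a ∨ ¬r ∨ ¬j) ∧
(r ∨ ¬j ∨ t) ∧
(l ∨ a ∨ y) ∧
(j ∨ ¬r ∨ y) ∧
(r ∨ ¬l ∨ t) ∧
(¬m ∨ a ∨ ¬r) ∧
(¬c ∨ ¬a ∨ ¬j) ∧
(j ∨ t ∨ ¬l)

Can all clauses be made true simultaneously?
No

No, the formula is not satisfiable.

No assignment of truth values to the variables can make all 34 clauses true simultaneously.

The formula is UNSAT (unsatisfiable).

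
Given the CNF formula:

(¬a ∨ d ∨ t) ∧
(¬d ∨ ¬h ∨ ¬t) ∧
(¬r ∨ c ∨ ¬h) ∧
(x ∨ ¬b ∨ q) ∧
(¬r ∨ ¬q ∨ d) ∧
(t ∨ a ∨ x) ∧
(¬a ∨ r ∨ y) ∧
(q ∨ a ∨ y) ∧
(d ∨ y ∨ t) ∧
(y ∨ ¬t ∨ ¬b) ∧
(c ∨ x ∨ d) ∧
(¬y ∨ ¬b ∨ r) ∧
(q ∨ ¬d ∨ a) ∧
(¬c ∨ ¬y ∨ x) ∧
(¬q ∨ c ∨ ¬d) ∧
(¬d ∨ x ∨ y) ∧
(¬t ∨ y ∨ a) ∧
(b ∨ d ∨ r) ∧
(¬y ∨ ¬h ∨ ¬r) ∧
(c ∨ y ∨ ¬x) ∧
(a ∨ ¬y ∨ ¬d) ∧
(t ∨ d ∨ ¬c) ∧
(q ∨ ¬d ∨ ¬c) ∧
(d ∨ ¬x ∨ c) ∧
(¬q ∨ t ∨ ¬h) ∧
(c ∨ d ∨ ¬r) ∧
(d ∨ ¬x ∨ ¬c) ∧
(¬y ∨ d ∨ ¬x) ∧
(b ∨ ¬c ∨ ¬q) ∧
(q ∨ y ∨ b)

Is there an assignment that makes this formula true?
Yes

Yes, the formula is satisfiable.

One satisfying assignment is: c=False, b=False, h=False, x=True, r=True, y=True, d=True, a=True, t=False, q=False

Verification: With this assignment, all 30 clauses evaluate to true.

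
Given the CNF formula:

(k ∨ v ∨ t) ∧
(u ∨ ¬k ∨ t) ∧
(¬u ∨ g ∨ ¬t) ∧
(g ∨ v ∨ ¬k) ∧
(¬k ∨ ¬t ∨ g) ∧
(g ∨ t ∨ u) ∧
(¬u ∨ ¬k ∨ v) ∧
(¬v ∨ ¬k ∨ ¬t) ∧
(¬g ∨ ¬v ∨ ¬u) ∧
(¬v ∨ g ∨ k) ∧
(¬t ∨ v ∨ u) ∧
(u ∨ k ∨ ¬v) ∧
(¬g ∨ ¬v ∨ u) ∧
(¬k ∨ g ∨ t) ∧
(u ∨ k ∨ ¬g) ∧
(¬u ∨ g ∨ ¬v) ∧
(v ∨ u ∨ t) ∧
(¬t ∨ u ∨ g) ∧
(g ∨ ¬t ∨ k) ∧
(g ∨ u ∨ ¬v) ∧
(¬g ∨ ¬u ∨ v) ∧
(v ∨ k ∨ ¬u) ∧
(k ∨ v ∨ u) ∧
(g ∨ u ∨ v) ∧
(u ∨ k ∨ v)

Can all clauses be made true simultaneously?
No

No, the formula is not satisfiable.

No assignment of truth values to the variables can make all 25 clauses true simultaneously.

The formula is UNSAT (unsatisfiable).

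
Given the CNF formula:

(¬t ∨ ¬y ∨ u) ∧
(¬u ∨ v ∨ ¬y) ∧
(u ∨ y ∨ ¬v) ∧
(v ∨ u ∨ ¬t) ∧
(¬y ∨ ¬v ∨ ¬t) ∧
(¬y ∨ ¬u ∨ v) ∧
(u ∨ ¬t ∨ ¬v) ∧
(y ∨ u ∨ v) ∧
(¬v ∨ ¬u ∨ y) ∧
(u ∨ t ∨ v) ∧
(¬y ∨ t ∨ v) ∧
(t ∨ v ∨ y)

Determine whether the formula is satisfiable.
Yes

Yes, the formula is satisfiable.

One satisfying assignment is: v=False, u=True, y=False, t=True

Verification: With this assignment, all 12 clauses evaluate to true.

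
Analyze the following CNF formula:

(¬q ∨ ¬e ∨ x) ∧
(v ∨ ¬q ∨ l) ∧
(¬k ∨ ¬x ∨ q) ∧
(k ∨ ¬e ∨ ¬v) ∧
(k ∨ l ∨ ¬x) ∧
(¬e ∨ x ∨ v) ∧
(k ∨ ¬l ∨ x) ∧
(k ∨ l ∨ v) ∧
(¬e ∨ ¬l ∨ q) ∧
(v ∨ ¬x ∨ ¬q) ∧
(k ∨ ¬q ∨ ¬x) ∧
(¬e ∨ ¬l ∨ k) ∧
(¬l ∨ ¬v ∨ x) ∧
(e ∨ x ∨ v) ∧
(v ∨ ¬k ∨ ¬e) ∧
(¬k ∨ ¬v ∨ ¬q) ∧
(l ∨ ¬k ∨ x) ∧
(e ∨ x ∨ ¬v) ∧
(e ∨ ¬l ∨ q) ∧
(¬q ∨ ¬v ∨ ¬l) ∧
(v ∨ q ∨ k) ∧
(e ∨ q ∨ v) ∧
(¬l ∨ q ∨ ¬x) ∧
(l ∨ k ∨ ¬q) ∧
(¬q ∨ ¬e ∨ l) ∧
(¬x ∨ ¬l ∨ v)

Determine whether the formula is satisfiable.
No

No, the formula is not satisfiable.

No assignment of truth values to the variables can make all 26 clauses true simultaneously.

The formula is UNSAT (unsatisfiable).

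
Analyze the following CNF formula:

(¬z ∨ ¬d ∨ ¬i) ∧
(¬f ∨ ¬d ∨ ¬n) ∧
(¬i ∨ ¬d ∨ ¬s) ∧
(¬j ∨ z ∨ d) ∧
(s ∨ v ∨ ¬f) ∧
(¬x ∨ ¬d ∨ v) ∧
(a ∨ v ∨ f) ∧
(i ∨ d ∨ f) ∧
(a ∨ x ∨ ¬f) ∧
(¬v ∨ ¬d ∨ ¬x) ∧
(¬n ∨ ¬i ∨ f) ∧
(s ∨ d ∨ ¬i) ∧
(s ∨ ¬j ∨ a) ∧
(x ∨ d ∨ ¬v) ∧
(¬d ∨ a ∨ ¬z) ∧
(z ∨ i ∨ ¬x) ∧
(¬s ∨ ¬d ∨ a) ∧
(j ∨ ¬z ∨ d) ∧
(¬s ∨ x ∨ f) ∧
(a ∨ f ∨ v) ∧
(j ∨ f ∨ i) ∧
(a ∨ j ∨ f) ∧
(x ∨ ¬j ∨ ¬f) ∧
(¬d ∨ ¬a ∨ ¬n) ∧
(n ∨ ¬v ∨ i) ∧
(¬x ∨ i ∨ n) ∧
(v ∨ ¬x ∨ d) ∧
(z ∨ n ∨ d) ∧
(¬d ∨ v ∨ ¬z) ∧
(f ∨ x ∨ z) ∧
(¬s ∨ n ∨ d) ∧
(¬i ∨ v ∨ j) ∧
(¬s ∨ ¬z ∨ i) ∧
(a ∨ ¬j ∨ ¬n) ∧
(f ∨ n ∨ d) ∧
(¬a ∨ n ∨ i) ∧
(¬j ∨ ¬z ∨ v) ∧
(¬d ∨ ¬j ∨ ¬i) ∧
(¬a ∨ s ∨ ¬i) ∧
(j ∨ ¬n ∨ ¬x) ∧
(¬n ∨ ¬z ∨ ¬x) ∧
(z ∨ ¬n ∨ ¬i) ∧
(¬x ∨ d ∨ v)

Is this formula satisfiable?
Yes

Yes, the formula is satisfiable.

One satisfying assignment is: a=True, n=True, z=False, x=False, s=True, v=False, f=True, d=False, i=False, j=False

Verification: With this assignment, all 43 clauses evaluate to true.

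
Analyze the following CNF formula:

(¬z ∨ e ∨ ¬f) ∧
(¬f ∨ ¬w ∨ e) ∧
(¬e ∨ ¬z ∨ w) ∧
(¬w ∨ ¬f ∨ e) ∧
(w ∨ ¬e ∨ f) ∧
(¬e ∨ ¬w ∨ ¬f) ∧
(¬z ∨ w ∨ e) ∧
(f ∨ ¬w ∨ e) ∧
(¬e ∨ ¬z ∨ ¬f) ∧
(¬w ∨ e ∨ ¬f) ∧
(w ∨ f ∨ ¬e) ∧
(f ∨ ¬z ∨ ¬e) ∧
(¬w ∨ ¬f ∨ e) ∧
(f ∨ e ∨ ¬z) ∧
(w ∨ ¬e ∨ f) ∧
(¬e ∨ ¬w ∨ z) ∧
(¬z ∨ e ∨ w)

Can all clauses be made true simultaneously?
Yes

Yes, the formula is satisfiable.

One satisfying assignment is: f=False, e=False, w=False, z=False

Verification: With this assignment, all 17 clauses evaluate to true.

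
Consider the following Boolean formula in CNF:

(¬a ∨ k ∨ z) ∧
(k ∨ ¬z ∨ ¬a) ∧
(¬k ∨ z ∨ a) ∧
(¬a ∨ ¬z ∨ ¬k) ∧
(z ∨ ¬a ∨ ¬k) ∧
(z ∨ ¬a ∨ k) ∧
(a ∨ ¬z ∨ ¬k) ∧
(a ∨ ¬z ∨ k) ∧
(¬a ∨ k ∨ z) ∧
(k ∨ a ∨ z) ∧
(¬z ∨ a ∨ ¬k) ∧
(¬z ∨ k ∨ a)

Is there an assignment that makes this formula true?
No

No, the formula is not satisfiable.

No assignment of truth values to the variables can make all 12 clauses true simultaneously.

The formula is UNSAT (unsatisfiable).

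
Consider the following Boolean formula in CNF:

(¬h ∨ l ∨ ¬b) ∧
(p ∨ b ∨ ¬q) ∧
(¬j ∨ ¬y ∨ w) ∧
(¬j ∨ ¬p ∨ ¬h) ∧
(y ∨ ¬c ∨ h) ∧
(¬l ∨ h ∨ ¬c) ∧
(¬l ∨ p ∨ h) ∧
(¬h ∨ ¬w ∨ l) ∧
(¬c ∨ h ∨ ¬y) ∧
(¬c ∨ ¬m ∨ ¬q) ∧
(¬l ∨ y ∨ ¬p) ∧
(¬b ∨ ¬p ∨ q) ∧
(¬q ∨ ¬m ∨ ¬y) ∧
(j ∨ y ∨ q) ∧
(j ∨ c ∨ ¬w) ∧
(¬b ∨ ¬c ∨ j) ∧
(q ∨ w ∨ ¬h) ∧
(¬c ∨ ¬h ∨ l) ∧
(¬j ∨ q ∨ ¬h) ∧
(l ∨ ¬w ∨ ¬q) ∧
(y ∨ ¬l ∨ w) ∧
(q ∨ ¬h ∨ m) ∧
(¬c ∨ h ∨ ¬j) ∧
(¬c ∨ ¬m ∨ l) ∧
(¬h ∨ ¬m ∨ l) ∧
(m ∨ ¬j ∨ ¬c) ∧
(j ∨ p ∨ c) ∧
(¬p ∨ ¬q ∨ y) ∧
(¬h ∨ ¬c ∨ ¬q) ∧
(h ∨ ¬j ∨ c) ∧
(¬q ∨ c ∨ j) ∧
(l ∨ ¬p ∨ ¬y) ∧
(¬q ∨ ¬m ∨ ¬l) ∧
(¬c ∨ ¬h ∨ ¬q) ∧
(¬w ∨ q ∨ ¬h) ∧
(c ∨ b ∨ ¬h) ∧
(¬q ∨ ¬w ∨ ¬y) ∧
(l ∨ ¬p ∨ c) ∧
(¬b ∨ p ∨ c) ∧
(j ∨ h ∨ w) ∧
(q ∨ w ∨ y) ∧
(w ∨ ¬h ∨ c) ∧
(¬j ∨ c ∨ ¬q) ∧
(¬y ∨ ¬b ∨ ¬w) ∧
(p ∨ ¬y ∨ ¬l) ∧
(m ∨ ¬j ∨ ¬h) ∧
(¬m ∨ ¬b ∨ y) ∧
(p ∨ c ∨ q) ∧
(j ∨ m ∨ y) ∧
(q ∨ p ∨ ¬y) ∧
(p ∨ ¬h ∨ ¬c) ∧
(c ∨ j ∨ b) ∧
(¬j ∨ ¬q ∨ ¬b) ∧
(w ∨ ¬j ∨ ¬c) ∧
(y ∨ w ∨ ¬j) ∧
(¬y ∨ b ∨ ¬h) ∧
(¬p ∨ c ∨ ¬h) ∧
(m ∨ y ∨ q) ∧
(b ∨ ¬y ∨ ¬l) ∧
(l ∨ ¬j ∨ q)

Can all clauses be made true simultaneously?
No

No, the formula is not satisfiable.

No assignment of truth values to the variables can make all 60 clauses true simultaneously.

The formula is UNSAT (unsatisfiable).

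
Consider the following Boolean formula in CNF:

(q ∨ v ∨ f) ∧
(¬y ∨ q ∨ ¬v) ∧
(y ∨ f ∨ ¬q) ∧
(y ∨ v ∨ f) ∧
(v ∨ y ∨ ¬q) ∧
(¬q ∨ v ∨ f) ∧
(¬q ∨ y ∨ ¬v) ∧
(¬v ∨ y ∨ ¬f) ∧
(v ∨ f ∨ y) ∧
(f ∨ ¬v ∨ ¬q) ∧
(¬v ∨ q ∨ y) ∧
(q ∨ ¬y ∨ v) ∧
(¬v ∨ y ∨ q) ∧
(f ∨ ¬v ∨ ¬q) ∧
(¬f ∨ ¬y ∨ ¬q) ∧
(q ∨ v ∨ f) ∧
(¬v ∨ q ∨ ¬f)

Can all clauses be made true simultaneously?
Yes

Yes, the formula is satisfiable.

One satisfying assignment is: y=False, q=False, v=False, f=True

Verification: With this assignment, all 17 clauses evaluate to true.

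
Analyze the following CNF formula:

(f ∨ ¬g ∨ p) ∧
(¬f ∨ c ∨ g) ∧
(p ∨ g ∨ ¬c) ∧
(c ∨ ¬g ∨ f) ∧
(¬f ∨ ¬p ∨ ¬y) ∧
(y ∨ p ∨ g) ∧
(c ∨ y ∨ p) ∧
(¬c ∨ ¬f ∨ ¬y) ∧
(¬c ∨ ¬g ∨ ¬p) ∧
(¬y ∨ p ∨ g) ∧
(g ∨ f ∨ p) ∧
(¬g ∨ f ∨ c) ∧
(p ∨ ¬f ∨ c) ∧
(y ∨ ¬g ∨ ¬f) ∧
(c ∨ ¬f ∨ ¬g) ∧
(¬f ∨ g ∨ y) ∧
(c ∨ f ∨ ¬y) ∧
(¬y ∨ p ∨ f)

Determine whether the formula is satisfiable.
Yes

Yes, the formula is satisfiable.

One satisfying assignment is: g=False, p=True, y=False, c=False, f=False

Verification: With this assignment, all 18 clauses evaluate to true.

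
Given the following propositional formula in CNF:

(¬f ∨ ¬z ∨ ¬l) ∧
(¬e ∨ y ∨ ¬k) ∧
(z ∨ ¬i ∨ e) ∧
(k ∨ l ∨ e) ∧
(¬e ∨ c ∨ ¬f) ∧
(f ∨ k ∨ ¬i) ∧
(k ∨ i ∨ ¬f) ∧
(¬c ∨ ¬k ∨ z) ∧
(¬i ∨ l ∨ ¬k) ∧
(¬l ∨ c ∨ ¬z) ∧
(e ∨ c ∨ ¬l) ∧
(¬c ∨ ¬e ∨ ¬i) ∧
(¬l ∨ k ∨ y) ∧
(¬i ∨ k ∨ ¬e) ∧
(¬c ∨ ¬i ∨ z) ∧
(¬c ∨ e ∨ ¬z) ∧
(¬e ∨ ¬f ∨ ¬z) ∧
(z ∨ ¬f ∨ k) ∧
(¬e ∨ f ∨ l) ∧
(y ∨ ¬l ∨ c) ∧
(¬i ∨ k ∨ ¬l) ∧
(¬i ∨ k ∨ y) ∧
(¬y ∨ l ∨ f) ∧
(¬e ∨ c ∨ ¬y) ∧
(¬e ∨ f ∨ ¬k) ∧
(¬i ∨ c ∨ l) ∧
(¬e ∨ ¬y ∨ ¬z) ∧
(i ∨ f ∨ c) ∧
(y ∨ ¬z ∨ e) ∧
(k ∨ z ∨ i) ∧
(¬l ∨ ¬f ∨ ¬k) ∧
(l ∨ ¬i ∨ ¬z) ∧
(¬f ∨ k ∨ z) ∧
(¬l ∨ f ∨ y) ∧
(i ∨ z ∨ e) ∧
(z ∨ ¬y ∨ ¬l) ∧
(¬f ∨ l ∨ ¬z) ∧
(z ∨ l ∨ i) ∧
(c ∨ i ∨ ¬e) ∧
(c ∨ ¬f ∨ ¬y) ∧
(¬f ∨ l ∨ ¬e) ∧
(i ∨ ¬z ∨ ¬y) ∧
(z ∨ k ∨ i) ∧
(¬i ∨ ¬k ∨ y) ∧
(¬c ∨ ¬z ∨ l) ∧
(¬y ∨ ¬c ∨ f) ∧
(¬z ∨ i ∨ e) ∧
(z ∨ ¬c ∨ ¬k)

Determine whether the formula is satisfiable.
No

No, the formula is not satisfiable.

No assignment of truth values to the variables can make all 48 clauses true simultaneously.

The formula is UNSAT (unsatisfiable).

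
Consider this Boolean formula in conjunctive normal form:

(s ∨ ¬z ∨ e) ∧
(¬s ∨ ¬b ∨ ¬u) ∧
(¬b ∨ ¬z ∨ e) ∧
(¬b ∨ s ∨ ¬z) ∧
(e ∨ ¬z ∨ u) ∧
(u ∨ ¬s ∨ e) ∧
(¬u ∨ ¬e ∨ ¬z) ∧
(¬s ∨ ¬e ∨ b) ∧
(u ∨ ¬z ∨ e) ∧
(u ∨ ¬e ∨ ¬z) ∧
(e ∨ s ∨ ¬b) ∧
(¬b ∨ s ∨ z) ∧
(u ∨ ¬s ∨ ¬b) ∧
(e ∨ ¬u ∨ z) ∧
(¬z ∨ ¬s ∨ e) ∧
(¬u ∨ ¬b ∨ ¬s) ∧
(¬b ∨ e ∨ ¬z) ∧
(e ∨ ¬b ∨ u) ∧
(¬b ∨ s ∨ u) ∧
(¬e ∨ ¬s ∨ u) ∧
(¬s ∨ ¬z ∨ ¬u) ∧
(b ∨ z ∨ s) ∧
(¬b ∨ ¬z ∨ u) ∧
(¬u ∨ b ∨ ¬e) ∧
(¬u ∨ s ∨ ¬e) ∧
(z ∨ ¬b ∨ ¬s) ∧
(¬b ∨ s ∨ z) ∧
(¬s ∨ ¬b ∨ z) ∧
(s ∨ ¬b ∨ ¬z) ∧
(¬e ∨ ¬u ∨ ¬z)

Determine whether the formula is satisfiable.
No

No, the formula is not satisfiable.

No assignment of truth values to the variables can make all 30 clauses true simultaneously.

The formula is UNSAT (unsatisfiable).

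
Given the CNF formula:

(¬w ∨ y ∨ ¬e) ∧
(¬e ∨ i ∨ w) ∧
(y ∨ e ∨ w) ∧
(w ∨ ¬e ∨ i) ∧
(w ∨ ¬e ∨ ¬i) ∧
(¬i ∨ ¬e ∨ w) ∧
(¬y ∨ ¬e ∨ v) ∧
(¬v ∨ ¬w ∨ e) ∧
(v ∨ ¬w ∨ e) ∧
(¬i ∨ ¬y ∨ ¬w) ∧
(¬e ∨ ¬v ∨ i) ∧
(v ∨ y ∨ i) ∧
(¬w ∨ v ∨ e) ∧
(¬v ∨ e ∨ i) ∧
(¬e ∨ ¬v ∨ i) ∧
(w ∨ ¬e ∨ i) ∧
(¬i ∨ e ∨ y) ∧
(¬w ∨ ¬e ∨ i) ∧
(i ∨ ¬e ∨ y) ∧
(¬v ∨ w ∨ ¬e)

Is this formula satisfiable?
Yes

Yes, the formula is satisfiable.

One satisfying assignment is: v=False, w=False, i=False, y=True, e=False

Verification: With this assignment, all 20 clauses evaluate to true.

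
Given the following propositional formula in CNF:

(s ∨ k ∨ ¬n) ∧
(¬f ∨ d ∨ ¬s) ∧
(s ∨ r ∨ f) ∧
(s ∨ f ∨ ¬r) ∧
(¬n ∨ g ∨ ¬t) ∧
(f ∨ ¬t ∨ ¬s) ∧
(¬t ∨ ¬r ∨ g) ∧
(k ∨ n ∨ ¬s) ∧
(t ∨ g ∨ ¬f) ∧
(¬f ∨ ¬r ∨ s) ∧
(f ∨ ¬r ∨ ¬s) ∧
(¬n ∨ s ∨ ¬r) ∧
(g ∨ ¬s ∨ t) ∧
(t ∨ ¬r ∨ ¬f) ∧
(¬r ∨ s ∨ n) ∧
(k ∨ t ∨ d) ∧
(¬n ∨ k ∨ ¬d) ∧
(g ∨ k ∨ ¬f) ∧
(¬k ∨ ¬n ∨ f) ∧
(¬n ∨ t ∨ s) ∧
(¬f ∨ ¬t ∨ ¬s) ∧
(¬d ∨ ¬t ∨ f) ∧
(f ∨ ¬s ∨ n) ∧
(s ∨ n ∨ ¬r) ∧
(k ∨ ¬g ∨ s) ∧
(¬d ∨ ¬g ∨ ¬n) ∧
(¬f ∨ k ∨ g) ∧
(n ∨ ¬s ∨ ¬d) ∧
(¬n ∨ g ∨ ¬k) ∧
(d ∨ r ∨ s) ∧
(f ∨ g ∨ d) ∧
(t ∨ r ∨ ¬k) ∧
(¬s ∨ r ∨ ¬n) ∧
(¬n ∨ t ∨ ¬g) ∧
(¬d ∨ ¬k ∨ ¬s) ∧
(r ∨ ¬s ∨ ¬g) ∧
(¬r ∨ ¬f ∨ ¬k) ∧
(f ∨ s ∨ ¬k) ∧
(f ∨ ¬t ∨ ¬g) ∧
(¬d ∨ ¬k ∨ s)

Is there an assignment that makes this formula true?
No

No, the formula is not satisfiable.

No assignment of truth values to the variables can make all 40 clauses true simultaneously.

The formula is UNSAT (unsatisfiable).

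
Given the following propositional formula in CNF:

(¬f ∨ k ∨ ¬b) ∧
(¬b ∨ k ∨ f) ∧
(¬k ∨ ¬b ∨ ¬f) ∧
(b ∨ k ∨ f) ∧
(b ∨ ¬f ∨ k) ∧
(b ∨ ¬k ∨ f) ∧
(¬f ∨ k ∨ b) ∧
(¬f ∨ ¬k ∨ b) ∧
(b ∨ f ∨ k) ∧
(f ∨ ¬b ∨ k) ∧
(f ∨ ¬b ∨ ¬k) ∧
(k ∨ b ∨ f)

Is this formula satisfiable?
No

No, the formula is not satisfiable.

No assignment of truth values to the variables can make all 12 clauses true simultaneously.

The formula is UNSAT (unsatisfiable).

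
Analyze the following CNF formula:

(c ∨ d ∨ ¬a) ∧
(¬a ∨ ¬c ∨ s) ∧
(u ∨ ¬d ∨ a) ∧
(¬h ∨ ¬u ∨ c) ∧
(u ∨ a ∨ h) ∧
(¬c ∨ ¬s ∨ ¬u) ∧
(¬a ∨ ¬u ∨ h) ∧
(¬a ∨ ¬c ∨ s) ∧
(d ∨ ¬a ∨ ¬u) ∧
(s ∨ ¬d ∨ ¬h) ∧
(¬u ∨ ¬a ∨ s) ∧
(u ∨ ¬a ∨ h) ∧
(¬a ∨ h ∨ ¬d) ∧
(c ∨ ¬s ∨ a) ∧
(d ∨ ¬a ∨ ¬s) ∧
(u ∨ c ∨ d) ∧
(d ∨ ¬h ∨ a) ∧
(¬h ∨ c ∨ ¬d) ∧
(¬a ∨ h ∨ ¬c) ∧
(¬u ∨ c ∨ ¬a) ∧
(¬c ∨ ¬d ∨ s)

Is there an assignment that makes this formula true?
Yes

Yes, the formula is satisfiable.

One satisfying assignment is: a=True, u=False, s=True, h=True, c=True, d=True

Verification: With this assignment, all 21 clauses evaluate to true.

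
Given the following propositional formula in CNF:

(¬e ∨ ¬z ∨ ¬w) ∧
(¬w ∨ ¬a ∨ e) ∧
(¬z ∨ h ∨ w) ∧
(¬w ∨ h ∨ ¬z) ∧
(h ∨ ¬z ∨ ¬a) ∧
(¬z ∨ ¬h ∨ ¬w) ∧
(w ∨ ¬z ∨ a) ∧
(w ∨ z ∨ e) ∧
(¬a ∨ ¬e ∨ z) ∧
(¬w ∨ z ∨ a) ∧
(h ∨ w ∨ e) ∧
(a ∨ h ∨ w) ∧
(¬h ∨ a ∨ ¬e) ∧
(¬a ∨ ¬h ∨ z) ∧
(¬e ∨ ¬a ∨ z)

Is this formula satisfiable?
Yes

Yes, the formula is satisfiable.

One satisfying assignment is: e=False, w=False, h=True, a=True, z=True

Verification: With this assignment, all 15 clauses evaluate to true.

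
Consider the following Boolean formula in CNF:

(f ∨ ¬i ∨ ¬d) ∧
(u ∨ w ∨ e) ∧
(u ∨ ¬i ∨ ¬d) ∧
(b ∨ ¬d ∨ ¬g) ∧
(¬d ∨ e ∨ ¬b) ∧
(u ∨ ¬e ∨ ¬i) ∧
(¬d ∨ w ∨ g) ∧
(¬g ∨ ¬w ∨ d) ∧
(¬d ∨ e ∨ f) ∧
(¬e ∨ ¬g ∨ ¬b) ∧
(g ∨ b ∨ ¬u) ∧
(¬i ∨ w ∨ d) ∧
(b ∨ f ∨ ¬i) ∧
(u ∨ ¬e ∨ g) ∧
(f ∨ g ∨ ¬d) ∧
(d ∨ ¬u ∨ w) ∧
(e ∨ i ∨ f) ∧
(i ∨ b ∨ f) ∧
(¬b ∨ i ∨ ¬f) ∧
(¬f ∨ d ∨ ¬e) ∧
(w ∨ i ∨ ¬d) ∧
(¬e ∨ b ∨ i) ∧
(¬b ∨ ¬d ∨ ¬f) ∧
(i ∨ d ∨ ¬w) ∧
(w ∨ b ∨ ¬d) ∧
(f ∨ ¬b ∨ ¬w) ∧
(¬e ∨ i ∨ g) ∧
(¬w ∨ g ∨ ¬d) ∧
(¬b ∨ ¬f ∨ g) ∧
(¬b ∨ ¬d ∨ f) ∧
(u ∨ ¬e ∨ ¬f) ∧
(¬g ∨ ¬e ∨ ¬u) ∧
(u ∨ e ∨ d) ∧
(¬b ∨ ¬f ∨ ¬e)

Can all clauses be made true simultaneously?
No

No, the formula is not satisfiable.

No assignment of truth values to the variables can make all 34 clauses true simultaneously.

The formula is UNSAT (unsatisfiable).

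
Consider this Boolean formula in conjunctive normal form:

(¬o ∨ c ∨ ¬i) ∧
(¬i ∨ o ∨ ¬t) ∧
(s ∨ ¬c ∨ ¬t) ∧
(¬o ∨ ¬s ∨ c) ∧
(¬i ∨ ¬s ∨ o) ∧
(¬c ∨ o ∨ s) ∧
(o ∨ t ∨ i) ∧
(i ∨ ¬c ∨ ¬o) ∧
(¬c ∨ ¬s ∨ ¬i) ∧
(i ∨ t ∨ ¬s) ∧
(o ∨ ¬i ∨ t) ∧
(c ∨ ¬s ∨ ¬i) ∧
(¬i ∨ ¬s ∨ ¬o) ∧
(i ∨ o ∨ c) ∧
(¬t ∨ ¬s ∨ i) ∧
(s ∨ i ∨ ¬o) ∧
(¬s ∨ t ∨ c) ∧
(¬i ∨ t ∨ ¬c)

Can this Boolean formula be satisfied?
No

No, the formula is not satisfiable.

No assignment of truth values to the variables can make all 18 clauses true simultaneously.

The formula is UNSAT (unsatisfiable).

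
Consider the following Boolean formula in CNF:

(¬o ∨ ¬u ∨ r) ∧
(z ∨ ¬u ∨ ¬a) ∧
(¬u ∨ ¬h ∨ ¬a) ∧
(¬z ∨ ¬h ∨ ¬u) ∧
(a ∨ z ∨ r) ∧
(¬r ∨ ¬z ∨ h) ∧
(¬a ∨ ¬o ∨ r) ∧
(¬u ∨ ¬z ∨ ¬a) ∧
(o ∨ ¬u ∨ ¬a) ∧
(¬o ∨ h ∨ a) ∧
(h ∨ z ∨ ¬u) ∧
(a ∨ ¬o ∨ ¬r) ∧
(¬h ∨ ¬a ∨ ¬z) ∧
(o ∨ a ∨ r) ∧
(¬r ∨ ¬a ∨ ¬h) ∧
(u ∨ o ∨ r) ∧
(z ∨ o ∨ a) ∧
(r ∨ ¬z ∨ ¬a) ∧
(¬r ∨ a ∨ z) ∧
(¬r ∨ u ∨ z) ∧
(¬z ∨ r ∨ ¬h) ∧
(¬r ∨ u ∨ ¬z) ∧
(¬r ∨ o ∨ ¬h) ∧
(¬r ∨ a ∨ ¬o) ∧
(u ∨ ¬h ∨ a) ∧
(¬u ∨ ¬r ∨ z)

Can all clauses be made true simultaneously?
No

No, the formula is not satisfiable.

No assignment of truth values to the variables can make all 26 clauses true simultaneously.

The formula is UNSAT (unsatisfiable).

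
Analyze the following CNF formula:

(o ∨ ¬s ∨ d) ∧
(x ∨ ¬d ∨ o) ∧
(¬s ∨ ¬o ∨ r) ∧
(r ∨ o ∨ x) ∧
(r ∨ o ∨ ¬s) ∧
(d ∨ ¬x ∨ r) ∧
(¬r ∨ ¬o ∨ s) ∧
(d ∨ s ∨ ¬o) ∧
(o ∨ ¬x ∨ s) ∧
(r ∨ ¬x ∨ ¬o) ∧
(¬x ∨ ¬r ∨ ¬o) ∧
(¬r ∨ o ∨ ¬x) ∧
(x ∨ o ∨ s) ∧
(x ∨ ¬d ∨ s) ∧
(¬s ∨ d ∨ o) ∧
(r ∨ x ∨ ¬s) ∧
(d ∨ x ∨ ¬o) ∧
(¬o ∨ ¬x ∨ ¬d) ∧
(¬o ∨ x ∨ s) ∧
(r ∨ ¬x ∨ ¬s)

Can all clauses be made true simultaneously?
Yes

Yes, the formula is satisfiable.

One satisfying assignment is: o=True, d=True, x=False, s=True, r=True

Verification: With this assignment, all 20 clauses evaluate to true.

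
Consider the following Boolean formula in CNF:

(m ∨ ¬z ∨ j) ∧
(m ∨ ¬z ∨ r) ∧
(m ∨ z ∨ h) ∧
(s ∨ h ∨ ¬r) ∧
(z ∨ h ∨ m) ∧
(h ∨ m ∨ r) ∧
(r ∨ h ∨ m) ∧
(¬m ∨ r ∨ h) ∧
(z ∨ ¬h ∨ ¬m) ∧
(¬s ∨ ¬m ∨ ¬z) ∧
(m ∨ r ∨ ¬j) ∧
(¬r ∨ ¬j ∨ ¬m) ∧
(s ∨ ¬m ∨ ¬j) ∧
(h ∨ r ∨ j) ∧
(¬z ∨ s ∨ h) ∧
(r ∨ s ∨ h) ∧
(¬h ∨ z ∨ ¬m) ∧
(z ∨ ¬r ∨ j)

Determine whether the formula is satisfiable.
Yes

Yes, the formula is satisfiable.

One satisfying assignment is: r=True, s=True, j=True, z=True, m=False, h=False

Verification: With this assignment, all 18 clauses evaluate to true.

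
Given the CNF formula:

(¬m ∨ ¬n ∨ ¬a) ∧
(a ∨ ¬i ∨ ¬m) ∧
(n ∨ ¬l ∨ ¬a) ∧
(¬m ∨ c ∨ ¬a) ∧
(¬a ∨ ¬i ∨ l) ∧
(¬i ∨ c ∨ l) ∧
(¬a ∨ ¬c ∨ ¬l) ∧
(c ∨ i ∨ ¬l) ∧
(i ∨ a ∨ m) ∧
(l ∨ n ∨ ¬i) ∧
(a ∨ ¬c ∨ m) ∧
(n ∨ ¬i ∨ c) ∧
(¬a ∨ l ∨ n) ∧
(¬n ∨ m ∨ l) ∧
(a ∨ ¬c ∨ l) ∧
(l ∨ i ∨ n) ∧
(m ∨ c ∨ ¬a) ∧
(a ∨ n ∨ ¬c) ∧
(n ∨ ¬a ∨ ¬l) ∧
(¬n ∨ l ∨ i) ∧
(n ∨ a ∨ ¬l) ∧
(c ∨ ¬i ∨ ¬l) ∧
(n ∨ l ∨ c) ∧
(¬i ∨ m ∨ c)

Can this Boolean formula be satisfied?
Yes

Yes, the formula is satisfiable.

One satisfying assignment is: c=True, n=True, a=False, i=False, m=True, l=True

Verification: With this assignment, all 24 clauses evaluate to true.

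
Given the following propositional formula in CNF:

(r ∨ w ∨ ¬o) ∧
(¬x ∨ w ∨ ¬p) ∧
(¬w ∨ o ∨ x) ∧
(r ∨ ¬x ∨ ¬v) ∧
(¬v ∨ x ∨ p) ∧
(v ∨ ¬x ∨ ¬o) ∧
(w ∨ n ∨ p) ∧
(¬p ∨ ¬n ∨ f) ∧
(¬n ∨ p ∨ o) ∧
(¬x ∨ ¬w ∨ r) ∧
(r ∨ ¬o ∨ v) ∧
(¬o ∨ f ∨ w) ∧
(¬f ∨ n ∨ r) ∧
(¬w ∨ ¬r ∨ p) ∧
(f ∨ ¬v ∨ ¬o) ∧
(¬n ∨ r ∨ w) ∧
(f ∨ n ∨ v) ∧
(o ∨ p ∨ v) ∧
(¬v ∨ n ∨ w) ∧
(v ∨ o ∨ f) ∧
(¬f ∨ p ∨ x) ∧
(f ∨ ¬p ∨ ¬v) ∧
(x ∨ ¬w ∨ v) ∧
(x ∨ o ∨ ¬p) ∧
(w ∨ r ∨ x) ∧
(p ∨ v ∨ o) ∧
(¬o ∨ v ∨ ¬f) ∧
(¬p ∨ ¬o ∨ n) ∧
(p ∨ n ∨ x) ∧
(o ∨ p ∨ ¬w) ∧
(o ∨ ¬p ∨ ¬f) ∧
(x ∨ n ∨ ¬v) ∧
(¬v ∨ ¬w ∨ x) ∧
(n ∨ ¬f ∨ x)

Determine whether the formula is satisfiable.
Yes

Yes, the formula is satisfiable.

One satisfying assignment is: x=True, w=False, v=True, o=True, f=True, n=True, p=False, r=True

Verification: With this assignment, all 34 clauses evaluate to true.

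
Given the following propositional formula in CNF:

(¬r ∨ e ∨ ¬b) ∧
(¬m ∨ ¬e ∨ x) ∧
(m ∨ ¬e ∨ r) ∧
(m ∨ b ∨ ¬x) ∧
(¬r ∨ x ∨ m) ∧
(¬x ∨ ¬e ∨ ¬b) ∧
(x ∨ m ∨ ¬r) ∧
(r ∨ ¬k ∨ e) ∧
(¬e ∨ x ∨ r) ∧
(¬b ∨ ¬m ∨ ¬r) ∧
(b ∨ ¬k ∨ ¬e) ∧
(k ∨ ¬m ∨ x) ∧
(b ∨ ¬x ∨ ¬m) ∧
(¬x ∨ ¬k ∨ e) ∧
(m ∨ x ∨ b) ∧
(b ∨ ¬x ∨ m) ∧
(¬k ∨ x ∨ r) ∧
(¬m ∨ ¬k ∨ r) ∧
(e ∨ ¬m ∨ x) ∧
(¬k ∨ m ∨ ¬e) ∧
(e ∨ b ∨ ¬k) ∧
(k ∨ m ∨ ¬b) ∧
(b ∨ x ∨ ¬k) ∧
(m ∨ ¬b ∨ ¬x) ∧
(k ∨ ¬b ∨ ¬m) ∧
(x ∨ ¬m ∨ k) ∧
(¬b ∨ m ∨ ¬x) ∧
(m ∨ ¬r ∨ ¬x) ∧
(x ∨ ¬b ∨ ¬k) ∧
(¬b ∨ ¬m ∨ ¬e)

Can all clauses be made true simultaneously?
No

No, the formula is not satisfiable.

No assignment of truth values to the variables can make all 30 clauses true simultaneously.

The formula is UNSAT (unsatisfiable).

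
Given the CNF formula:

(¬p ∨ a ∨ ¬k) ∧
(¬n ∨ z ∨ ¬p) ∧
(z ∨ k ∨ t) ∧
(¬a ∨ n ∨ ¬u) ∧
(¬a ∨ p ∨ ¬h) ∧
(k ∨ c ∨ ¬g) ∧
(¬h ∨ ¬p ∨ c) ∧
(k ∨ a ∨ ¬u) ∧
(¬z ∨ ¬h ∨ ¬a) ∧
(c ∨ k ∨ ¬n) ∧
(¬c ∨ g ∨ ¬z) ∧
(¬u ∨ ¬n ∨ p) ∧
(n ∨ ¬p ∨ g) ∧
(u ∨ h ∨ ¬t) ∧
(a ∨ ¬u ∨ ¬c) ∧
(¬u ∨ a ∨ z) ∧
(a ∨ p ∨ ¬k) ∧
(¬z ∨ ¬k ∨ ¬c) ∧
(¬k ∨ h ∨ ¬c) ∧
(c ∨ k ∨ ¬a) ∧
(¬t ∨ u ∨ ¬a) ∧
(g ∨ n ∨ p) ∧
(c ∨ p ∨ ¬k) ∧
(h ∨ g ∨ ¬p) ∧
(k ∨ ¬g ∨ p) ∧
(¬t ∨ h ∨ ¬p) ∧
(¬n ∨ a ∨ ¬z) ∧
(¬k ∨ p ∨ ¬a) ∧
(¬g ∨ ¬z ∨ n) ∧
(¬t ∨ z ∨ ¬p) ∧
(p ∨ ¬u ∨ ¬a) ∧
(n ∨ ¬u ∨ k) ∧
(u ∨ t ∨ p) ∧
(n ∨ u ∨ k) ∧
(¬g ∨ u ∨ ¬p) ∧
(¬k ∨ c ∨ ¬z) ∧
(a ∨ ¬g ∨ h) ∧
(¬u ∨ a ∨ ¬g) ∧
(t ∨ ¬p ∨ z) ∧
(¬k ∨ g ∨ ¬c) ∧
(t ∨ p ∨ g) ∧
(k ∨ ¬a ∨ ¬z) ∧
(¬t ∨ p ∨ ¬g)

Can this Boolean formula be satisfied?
Yes

Yes, the formula is satisfiable.

One satisfying assignment is: g=False, t=True, c=True, u=False, z=False, p=False, a=False, k=False, n=True, h=True

Verification: With this assignment, all 43 clauses evaluate to true.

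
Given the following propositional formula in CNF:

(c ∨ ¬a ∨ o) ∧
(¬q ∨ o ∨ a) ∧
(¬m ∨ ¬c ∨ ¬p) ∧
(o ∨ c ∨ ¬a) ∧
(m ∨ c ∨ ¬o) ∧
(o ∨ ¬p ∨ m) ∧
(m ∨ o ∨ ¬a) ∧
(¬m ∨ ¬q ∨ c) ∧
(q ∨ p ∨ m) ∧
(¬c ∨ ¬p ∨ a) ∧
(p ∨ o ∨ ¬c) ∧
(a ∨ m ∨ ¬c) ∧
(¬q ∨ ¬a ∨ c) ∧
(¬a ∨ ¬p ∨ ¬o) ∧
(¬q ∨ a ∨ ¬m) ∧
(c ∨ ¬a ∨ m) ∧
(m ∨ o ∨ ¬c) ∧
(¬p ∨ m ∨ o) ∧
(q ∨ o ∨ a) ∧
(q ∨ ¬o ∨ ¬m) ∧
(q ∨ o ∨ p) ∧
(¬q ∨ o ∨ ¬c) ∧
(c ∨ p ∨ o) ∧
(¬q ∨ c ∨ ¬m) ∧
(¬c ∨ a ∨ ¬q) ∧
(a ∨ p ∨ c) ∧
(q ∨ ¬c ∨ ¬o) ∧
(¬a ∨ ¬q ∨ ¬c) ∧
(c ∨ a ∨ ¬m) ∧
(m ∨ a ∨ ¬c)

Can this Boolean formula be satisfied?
No

No, the formula is not satisfiable.

No assignment of truth values to the variables can make all 30 clauses true simultaneously.

The formula is UNSAT (unsatisfiable).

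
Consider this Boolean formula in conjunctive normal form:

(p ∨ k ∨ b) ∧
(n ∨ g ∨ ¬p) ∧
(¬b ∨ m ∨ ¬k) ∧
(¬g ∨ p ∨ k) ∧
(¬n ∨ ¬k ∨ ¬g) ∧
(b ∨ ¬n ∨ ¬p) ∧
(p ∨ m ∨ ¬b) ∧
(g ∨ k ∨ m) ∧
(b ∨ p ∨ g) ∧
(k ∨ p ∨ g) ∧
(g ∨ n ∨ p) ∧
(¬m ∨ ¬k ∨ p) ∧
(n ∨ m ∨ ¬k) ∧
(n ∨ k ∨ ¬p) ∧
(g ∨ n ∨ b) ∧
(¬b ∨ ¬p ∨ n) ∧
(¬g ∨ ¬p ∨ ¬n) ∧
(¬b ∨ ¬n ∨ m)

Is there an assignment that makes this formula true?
Yes

Yes, the formula is satisfiable.

One satisfying assignment is: p=True, k=False, m=True, n=True, b=True, g=False

Verification: With this assignment, all 18 clauses evaluate to true.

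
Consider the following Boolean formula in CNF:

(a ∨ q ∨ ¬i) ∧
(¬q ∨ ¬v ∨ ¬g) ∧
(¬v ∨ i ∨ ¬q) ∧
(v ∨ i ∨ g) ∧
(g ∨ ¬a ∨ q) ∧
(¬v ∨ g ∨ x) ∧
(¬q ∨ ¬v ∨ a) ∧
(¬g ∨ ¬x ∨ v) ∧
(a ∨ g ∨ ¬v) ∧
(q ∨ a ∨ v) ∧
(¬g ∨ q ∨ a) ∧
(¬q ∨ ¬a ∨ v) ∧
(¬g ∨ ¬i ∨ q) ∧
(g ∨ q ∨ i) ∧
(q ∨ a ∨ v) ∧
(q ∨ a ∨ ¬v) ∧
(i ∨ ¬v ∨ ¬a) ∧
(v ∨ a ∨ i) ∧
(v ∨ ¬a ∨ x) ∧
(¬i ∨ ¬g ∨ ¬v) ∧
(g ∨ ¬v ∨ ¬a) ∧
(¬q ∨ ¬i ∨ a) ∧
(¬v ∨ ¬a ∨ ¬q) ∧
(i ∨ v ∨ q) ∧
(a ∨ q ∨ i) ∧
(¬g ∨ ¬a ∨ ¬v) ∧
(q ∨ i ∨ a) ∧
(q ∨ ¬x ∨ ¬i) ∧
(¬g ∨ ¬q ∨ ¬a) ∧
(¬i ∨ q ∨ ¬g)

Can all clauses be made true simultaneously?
No

No, the formula is not satisfiable.

No assignment of truth values to the variables can make all 30 clauses true simultaneously.

The formula is UNSAT (unsatisfiable).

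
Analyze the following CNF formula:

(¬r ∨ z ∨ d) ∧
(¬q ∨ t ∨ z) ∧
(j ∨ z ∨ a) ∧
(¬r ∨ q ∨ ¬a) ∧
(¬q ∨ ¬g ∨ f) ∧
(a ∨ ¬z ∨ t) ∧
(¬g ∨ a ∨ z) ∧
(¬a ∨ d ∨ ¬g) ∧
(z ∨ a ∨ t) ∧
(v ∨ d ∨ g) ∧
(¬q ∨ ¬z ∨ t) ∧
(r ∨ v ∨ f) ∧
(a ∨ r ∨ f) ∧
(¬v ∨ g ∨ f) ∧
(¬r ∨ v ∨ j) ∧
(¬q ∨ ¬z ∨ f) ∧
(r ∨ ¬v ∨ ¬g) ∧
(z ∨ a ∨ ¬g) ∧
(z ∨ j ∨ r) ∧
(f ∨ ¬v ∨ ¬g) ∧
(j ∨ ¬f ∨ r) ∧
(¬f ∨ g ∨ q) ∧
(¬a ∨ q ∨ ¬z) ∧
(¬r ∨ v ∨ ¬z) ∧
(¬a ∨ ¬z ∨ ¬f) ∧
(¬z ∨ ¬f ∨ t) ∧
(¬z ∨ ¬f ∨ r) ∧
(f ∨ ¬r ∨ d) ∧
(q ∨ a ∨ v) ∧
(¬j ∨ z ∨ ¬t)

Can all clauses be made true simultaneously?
Yes

Yes, the formula is satisfiable.

One satisfying assignment is: f=True, z=False, q=True, t=True, j=False, v=True, g=False, a=True, r=True, d=True

Verification: With this assignment, all 30 clauses evaluate to true.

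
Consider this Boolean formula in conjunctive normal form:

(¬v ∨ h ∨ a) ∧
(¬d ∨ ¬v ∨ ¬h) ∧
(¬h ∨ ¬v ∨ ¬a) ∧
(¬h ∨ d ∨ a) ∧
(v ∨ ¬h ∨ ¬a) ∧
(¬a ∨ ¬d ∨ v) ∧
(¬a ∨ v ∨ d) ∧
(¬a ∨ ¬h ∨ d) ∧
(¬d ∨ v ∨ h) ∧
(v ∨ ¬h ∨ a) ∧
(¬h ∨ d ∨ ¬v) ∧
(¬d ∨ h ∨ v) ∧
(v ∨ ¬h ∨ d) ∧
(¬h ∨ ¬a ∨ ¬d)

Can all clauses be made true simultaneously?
Yes

Yes, the formula is satisfiable.

One satisfying assignment is: a=False, h=False, v=False, d=False

Verification: With this assignment, all 14 clauses evaluate to true.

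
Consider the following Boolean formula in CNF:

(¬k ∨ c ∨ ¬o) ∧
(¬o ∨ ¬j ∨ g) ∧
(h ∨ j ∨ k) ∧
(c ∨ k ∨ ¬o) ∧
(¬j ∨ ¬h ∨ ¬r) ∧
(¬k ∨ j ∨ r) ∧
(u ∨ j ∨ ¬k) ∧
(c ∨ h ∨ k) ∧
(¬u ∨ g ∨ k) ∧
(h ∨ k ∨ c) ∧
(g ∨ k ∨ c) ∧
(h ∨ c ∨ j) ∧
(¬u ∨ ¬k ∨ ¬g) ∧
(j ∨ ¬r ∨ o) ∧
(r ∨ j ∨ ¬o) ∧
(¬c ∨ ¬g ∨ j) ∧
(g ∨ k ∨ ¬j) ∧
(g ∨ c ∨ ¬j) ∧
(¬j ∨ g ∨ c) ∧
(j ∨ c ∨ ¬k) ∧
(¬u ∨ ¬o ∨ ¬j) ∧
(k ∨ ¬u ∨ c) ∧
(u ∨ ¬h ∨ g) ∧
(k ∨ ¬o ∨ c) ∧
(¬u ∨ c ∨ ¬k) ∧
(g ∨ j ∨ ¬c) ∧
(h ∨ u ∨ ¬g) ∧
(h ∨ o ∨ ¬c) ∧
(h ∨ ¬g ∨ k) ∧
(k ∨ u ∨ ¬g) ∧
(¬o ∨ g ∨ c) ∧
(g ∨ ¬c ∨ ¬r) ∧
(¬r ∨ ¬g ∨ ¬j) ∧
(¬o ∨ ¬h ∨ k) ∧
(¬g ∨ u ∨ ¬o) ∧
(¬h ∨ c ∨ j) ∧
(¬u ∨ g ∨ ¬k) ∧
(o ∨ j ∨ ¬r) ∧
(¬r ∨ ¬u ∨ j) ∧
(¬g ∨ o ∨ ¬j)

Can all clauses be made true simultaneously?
No

No, the formula is not satisfiable.

No assignment of truth values to the variables can make all 40 clauses true simultaneously.

The formula is UNSAT (unsatisfiable).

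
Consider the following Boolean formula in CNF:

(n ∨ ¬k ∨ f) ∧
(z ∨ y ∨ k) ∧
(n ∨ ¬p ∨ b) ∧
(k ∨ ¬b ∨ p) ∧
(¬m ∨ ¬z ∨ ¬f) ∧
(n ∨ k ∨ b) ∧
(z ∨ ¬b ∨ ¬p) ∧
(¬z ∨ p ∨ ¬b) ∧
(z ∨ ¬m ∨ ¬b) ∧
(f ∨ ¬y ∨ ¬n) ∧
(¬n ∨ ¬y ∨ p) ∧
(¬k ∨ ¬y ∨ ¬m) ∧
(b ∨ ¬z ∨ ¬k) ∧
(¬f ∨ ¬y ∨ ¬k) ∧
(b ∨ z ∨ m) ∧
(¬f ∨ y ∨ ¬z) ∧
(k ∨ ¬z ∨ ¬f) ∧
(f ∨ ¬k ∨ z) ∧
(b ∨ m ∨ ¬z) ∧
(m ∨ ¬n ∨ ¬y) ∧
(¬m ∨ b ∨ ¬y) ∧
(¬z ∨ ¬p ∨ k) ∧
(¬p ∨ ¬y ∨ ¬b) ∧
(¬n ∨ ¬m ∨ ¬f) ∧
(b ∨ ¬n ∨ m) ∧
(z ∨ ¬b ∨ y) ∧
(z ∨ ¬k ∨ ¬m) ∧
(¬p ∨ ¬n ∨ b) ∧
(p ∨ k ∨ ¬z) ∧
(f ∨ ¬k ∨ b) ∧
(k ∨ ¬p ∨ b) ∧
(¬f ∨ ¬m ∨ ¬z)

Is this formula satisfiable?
Yes

Yes, the formula is satisfiable.

One satisfying assignment is: b=True, p=True, y=False, n=True, z=True, m=True, f=False, k=True

Verification: With this assignment, all 32 clauses evaluate to true.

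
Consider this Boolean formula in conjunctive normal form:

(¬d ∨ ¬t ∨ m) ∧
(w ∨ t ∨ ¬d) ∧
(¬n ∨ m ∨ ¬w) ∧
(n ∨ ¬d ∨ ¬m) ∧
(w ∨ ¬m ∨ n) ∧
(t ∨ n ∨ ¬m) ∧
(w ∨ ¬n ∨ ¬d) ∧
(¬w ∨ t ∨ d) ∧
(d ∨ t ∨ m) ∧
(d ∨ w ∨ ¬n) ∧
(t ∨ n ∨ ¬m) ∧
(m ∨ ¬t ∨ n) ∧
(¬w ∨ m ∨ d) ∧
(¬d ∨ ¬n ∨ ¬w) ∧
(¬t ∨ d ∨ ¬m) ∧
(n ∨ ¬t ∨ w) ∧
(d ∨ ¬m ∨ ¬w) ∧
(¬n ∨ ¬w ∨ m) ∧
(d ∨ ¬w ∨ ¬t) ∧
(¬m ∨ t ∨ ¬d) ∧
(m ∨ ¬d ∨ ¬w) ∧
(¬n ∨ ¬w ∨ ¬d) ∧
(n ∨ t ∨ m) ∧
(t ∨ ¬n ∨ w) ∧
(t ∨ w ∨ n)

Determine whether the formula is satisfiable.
No

No, the formula is not satisfiable.

No assignment of truth values to the variables can make all 25 clauses true simultaneously.

The formula is UNSAT (unsatisfiable).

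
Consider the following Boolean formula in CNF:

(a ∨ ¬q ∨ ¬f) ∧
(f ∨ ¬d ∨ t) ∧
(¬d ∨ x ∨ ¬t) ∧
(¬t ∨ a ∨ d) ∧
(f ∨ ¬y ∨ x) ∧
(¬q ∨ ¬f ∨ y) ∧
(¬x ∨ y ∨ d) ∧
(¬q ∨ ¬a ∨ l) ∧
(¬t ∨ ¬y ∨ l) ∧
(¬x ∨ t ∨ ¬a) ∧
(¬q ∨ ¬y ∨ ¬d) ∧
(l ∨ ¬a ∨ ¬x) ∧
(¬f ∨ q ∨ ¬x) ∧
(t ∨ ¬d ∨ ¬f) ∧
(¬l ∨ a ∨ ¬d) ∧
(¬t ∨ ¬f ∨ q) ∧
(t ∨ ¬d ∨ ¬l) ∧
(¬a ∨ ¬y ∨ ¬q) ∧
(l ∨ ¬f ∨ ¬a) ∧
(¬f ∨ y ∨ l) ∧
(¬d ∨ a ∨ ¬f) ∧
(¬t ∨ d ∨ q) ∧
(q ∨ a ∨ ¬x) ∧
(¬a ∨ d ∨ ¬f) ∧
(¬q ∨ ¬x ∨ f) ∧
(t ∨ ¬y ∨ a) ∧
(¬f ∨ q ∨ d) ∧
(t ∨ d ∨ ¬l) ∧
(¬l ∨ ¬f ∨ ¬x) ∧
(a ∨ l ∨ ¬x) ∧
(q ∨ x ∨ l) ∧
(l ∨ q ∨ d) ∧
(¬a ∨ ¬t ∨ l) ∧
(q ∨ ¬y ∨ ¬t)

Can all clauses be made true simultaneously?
Yes

Yes, the formula is satisfiable.

One satisfying assignment is: x=False, y=False, l=False, t=False, f=False, d=False, q=True, a=False

Verification: With this assignment, all 34 clauses evaluate to true.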